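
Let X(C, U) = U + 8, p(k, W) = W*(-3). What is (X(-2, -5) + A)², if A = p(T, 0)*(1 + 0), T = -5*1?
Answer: 9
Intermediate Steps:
T = -5
p(k, W) = -3*W
X(C, U) = 8 + U
A = 0 (A = (-3*0)*(1 + 0) = 0*1 = 0)
(X(-2, -5) + A)² = ((8 - 5) + 0)² = (3 + 0)² = 3² = 9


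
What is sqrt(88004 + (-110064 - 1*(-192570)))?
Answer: 17*sqrt(590) ≈ 412.93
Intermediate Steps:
sqrt(88004 + (-110064 - 1*(-192570))) = sqrt(88004 + (-110064 + 192570)) = sqrt(88004 + 82506) = sqrt(170510) = 17*sqrt(590)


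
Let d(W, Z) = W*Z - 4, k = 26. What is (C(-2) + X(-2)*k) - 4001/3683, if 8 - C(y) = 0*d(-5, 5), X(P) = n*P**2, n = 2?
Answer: 791527/3683 ≈ 214.91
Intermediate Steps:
d(W, Z) = -4 + W*Z
X(P) = 2*P**2
C(y) = 8 (C(y) = 8 - 0*(-4 - 5*5) = 8 - 0*(-4 - 25) = 8 - 0*(-29) = 8 - 1*0 = 8 + 0 = 8)
(C(-2) + X(-2)*k) - 4001/3683 = (8 + (2*(-2)**2)*26) - 4001/3683 = (8 + (2*4)*26) - 4001*1/3683 = (8 + 8*26) - 4001/3683 = (8 + 208) - 4001/3683 = 216 - 4001/3683 = 791527/3683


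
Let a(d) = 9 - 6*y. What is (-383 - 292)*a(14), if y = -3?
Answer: -18225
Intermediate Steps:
a(d) = 27 (a(d) = 9 - 6*(-3) = 9 - 1*(-18) = 9 + 18 = 27)
(-383 - 292)*a(14) = (-383 - 292)*27 = -675*27 = -18225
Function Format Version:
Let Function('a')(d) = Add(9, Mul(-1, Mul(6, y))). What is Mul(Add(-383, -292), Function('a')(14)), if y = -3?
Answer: -18225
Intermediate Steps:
Function('a')(d) = 27 (Function('a')(d) = Add(9, Mul(-1, Mul(6, -3))) = Add(9, Mul(-1, -18)) = Add(9, 18) = 27)
Mul(Add(-383, -292), Function('a')(14)) = Mul(Add(-383, -292), 27) = Mul(-675, 27) = -18225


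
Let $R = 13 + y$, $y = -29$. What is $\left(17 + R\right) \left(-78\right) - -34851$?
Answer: $34773$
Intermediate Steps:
$R = -16$ ($R = 13 - 29 = -16$)
$\left(17 + R\right) \left(-78\right) - -34851 = \left(17 - 16\right) \left(-78\right) - -34851 = 1 \left(-78\right) + 34851 = -78 + 34851 = 34773$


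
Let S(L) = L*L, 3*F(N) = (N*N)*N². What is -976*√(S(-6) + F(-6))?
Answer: -5856*√13 ≈ -21114.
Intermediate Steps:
F(N) = N⁴/3 (F(N) = ((N*N)*N²)/3 = (N²*N²)/3 = N⁴/3)
S(L) = L²
-976*√(S(-6) + F(-6)) = -976*√((-6)² + (⅓)*(-6)⁴) = -976*√(36 + (⅓)*1296) = -976*√(36 + 432) = -5856*√13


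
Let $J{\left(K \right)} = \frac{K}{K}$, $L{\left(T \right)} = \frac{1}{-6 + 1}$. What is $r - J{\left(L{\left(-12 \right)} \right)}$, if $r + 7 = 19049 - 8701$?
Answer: $10340$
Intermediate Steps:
$r = 10341$ ($r = -7 + \left(19049 - 8701\right) = -7 + 10348 = 10341$)
$L{\left(T \right)} = - \frac{1}{5}$ ($L{\left(T \right)} = \frac{1}{-5} = - \frac{1}{5}$)
$J{\left(K \right)} = 1$
$r - J{\left(L{\left(-12 \right)} \right)} = 10341 - 1 = 10340$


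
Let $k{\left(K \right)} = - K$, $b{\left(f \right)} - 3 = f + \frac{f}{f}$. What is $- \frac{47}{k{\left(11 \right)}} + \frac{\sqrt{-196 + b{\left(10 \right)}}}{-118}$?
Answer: $\frac{47}{11} - \frac{i \sqrt{182}}{118} \approx 4.2727 - 0.11433 i$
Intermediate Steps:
$b{\left(f \right)} = 4 + f$ ($b{\left(f \right)} = 3 + \left(f + \frac{f}{f}\right) = 3 + \left(f + 1\right) = 3 + \left(1 + f\right) = 4 + f$)
$- \frac{47}{k{\left(11 \right)}} + \frac{\sqrt{-196 + b{\left(10 \right)}}}{-118} = - \frac{47}{\left(-1\right) 11} + \frac{\sqrt{-196 + \left(4 + 10\right)}}{-118} = - \frac{47}{-11} + \sqrt{-196 + 14} \left(- \frac{1}{118}\right) = \left(-47\right) \left(- \frac{1}{11}\right) + \sqrt{-182} \left(- \frac{1}{118}\right) = \frac{47}{11} + i \sqrt{182} \left(- \frac{1}{118}\right) = \frac{47}{11} - \frac{i \sqrt{182}}{118}$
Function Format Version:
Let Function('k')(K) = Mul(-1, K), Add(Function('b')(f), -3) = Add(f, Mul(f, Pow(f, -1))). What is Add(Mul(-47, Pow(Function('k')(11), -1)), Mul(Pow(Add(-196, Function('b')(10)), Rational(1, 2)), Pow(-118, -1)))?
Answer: Add(Rational(47, 11), Mul(Rational(-1, 118), I, Pow(182, Rational(1, 2)))) ≈ Add(4.2727, Mul(-0.11433, I))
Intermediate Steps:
Function('b')(f) = Add(4, f) (Function('b')(f) = Add(3, Add(f, Mul(f, Pow(f, -1)))) = Add(3, Add(f, 1)) = Add(3, Add(1, f)) = Add(4, f))
Add(Mul(-47, Pow(Function('k')(11), -1)), Mul(Pow(Add(-196, Function('b')(10)), Rational(1, 2)), Pow(-118, -1))) = Add(Mul(-47, Pow(Mul(-1, 11), -1)), Mul(Pow(Add(-196, Add(4, 10)), Rational(1, 2)), Pow(-118, -1))) = Add(Mul(-47, Pow(-11, -1)), Mul(Pow(Add(-196, 14), Rational(1, 2)), Rational(-1, 118))) = Add(Mul(-47, Rational(-1, 11)), Mul(Pow(-182, Rational(1, 2)), Rational(-1, 118))) = Add(Rational(47, 11), Mul(Mul(I, Pow(182, Rational(1, 2))), Rational(-1, 118))) = Add(Rational(47, 11), Mul(Rational(-1, 118), I, Pow(182, Rational(1, 2))))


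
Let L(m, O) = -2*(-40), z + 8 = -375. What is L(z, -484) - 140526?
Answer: -140446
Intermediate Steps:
z = -383 (z = -8 - 375 = -383)
L(m, O) = 80
L(z, -484) - 140526 = 80 - 140526 = -140446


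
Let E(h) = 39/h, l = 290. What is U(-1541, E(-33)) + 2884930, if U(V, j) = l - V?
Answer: 2886761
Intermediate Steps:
U(V, j) = 290 - V
U(-1541, E(-33)) + 2884930 = (290 - 1*(-1541)) + 2884930 = (290 + 1541) + 2884930 = 1831 + 2884930 = 2886761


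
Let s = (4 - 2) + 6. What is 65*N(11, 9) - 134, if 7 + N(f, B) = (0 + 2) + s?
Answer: 61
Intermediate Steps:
s = 8 (s = 2 + 6 = 8)
N(f, B) = 3 (N(f, B) = -7 + ((0 + 2) + 8) = -7 + (2 + 8) = -7 + 10 = 3)
65*N(11, 9) - 134 = 65*3 - 134 = 195 - 134 = 61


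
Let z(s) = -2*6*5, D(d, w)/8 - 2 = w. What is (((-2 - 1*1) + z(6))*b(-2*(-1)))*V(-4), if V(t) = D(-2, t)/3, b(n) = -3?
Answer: -1008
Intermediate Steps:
D(d, w) = 16 + 8*w
z(s) = -60 (z(s) = -12*5 = -60)
V(t) = 16/3 + 8*t/3 (V(t) = (16 + 8*t)/3 = (16 + 8*t)*(⅓) = 16/3 + 8*t/3)
(((-2 - 1*1) + z(6))*b(-2*(-1)))*V(-4) = (((-2 - 1*1) - 60)*(-3))*(16/3 + (8/3)*(-4)) = (((-2 - 1) - 60)*(-3))*(16/3 - 32/3) = ((-3 - 60)*(-3))*(-16/3) = -63*(-3)*(-16/3) = 189*(-16/3) = -1008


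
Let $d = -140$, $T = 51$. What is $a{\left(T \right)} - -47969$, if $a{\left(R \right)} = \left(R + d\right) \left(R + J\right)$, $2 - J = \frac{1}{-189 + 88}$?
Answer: $\frac{4368363}{101} \approx 43251.0$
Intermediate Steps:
$J = \frac{203}{101}$ ($J = 2 - \frac{1}{-189 + 88} = 2 - \frac{1}{-101} = 2 - - \frac{1}{101} = 2 + \frac{1}{101} = \frac{203}{101} \approx 2.0099$)
$a{\left(R \right)} = \left(-140 + R\right) \left(\frac{203}{101} + R\right)$ ($a{\left(R \right)} = \left(R - 140\right) \left(R + \frac{203}{101}\right) = \left(-140 + R\right) \left(\frac{203}{101} + R\right)$)
$a{\left(T \right)} - -47969 = \left(- \frac{28420}{101} + 51^{2} - \frac{710787}{101}\right) - -47969 = \left(- \frac{28420}{101} + 2601 - \frac{710787}{101}\right) + 47969 = - \frac{476506}{101} + 47969 = \frac{4368363}{101}$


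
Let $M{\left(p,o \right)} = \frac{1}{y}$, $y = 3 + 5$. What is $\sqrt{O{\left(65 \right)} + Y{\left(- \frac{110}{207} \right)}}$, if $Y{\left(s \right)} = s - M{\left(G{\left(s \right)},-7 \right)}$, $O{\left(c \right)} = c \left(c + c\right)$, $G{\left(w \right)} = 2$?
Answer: $\frac{\sqrt{643637198}}{276} \approx 91.92$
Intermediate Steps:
$y = 8$
$O{\left(c \right)} = 2 c^{2}$ ($O{\left(c \right)} = c 2 c = 2 c^{2}$)
$M{\left(p,o \right)} = \frac{1}{8}$
$Y{\left(s \right)} = - \frac{1}{8} + s$ ($Y{\left(s \right)} = s - \frac{1}{8} = - \frac{1}{8} + s$)
$\sqrt{O{\left(65 \right)} + Y{\left(- \frac{110}{207} \right)}} = \sqrt{2 \cdot 65^{2} - \left(\frac{1}{8} + \frac{110}{207}\right)} = \sqrt{2 \cdot 4225 - \frac{1087}{1656}} = \sqrt{8450 - \frac{1087}{1656}} = \sqrt{\frac{13992113}{1656}} = \frac{\sqrt{643637198}}{276}$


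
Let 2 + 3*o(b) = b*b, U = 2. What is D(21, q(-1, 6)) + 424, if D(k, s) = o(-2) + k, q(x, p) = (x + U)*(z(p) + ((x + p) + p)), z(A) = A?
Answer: 1337/3 ≈ 445.67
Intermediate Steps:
o(b) = -2/3 + b**2/3 (o(b) = -2/3 + (b*b)/3 = -2/3 + b**2/3)
q(x, p) = (2 + x)*(x + 3*p) (q(x, p) = (x + 2)*(p + ((x + p) + p)) = (2 + x)*(p + ((p + x) + p)) = (2 + x)*(p + (x + 2*p)) = (2 + x)*(x + 3*p))
D(k, s) = 2/3 + k (D(k, s) = (-2/3 + (1/3)*(-2)**2) + k = (-2/3 + (1/3)*4) + k = (-2/3 + 4/3) + k = 2/3 + k)
D(21, q(-1, 6)) + 424 = (2/3 + 21) + 424 = 65/3 + 424 = 1337/3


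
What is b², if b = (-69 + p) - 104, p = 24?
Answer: 22201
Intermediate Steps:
b = -149 (b = (-69 + 24) - 104 = -45 - 104 = -149)
b² = (-149)² = 22201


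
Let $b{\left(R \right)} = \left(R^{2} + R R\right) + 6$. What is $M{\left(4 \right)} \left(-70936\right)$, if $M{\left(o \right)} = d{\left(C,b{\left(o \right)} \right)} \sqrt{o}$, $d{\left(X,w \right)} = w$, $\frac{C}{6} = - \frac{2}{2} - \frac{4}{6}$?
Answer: $-5391136$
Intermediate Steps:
$C = -10$ ($C = 6 \left(- \frac{2}{2} - \frac{4}{6}\right) = 6 \left(\left(-2\right) \frac{1}{2} - \frac{2}{3}\right) = 6 \left(-1 - \frac{2}{3}\right) = 6 \left(- \frac{5}{3}\right) = -10$)
$b{\left(R \right)} = 6 + 2 R^{2}$ ($b{\left(R \right)} = \left(R^{2} + R^{2}\right) + 6 = 2 R^{2} + 6 = 6 + 2 R^{2}$)
$M{\left(o \right)} = \sqrt{o} \left(6 + 2 o^{2}\right)$ ($M{\left(o \right)} = \left(6 + 2 o^{2}\right) \sqrt{o} = \sqrt{o} \left(6 + 2 o^{2}\right)$)
$M{\left(4 \right)} \left(-70936\right) = 2 \sqrt{4} \left(3 + 4^{2}\right) \left(-70936\right) = 2 \cdot 2 \left(3 + 16\right) \left(-70936\right) = 2 \cdot 2 \cdot 19 \left(-70936\right) = 76 \left(-70936\right) = -5391136$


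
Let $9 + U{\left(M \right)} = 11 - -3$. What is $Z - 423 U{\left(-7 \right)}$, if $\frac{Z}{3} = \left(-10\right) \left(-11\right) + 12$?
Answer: $-1749$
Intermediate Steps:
$U{\left(M \right)} = 5$ ($U{\left(M \right)} = -9 + \left(11 - -3\right) = -9 + \left(11 + 3\right) = -9 + 14 = 5$)
$Z = 366$ ($Z = 3 \left(\left(-10\right) \left(-11\right) + 12\right) = 3 \left(110 + 12\right) = 3 \cdot 122 = 366$)
$Z - 423 U{\left(-7 \right)} = 366 - 2115 = -1749$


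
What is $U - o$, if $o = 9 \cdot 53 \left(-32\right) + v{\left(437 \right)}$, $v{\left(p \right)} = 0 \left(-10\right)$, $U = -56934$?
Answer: $-41670$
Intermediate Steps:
$v{\left(p \right)} = 0$
$o = -15264$ ($o = 9 \cdot 53 \left(-32\right) + 0 = 477 \left(-32\right) + 0 = -15264 + 0 = -15264$)
$U - o = -56934 - -15264 = -56934 + 15264 = -41670$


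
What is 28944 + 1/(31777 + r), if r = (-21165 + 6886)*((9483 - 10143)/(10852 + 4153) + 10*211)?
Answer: 2614191720201239/90318951085 ≈ 28944.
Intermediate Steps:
r = -90414313862/3001 (r = -14279*(-660/15005 + 2110) = -14279*(-660*1/15005 + 2110) = -14279*(-132/3001 + 2110) = -14279*6331978/3001 = -90414313862/3001 ≈ -3.0128e+7)
28944 + 1/(31777 + r) = 28944 + 1/(31777 - 90414313862/3001) = 28944 + 1/(-90318951085/3001) = 28944 - 3001/90318951085 = 2614191720201239/90318951085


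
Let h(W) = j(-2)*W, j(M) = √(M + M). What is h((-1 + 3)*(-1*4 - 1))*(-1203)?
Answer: 24060*I ≈ 24060.0*I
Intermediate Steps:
j(M) = √2*√M (j(M) = √(2*M) = √2*√M)
h(W) = 2*I*W (h(W) = (√2*√(-2))*W = (√2*(I*√2))*W = (2*I)*W = 2*I*W)
h((-1 + 3)*(-1*4 - 1))*(-1203) = (2*I*((-1 + 3)*(-1*4 - 1)))*(-1203) = (2*I*(2*(-4 - 1)))*(-1203) = (2*I*(2*(-5)))*(-1203) = (2*I*(-10))*(-1203) = -20*I*(-1203) = 24060*I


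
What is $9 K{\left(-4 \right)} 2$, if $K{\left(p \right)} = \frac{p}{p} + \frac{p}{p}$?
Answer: $36$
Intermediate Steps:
$K{\left(p \right)} = 2$ ($K{\left(p \right)} = 1 + 1 = 2$)
$9 K{\left(-4 \right)} 2 = 9 \cdot 2 \cdot 2 = 18 \cdot 2 = 36$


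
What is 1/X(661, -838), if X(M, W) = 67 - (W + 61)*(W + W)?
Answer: -1/1302185 ≈ -7.6794e-7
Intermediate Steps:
X(M, W) = 67 - 2*W*(61 + W) (X(M, W) = 67 - (61 + W)*2*W = 67 - 2*W*(61 + W))
1/X(661, -838) = 1/(67 - 122*(-838) - 2*(-838)²) = 1/(67 + 102236 - 2*702244) = 1/(67 + 102236 - 1404488) = 1/(-1302185) = -1/1302185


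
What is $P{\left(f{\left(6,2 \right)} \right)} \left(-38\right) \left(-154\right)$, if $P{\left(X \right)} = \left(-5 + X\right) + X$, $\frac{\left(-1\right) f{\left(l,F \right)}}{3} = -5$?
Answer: $146300$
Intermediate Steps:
$f{\left(l,F \right)} = 15$ ($f{\left(l,F \right)} = \left(-3\right) \left(-5\right) = 15$)
$P{\left(X \right)} = -5 + 2 X$
$P{\left(f{\left(6,2 \right)} \right)} \left(-38\right) \left(-154\right) = \left(-5 + 2 \cdot 15\right) \left(-38\right) \left(-154\right) = \left(-5 + 30\right) \left(-38\right) \left(-154\right) = 25 \left(-38\right) \left(-154\right) = \left(-950\right) \left(-154\right) = 146300$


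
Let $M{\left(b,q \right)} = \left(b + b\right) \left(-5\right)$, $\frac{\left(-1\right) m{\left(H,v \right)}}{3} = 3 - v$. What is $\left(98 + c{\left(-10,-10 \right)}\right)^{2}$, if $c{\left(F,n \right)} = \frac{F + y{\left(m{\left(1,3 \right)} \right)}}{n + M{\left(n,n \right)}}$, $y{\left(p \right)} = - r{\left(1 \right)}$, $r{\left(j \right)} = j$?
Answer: $\frac{77598481}{8100} \approx 9580.1$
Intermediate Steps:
$m{\left(H,v \right)} = -9 + 3 v$ ($m{\left(H,v \right)} = - 3 \left(3 - v\right) = -9 + 3 v$)
$y{\left(p \right)} = -1$ ($y{\left(p \right)} = \left(-1\right) 1 = -1$)
$M{\left(b,q \right)} = - 10 b$ ($M{\left(b,q \right)} = 2 b \left(-5\right) = - 10 b$)
$c{\left(F,n \right)} = - \frac{-1 + F}{9 n}$ ($c{\left(F,n \right)} = \frac{F - 1}{n - 10 n} = \frac{-1 + F}{\left(-9\right) n} = \left(-1 + F\right) \left(- \frac{1}{9 n}\right) = - \frac{-1 + F}{9 n}$)
$\left(98 + c{\left(-10,-10 \right)}\right)^{2} = \left(98 + \frac{1 - -10}{9 \left(-10\right)}\right)^{2} = \left(98 + \frac{1}{9} \left(- \frac{1}{10}\right) \left(1 + 10\right)\right)^{2} = \left(98 + \frac{1}{9} \left(- \frac{1}{10}\right) 11\right)^{2} = \left(98 - \frac{11}{90}\right)^{2} = \left(\frac{8809}{90}\right)^{2} = \frac{77598481}{8100}$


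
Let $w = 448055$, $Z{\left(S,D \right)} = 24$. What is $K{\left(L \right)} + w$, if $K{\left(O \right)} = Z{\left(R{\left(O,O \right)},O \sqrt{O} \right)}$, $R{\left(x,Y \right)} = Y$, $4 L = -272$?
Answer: $448079$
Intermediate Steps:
$L = -68$ ($L = \frac{1}{4} \left(-272\right) = -68$)
$K{\left(O \right)} = 24$
$K{\left(L \right)} + w = 24 + 448055 = 448079$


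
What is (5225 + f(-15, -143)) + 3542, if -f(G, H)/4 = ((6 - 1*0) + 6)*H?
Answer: 15631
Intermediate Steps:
f(G, H) = -48*H (f(G, H) = -4*((6 - 1*0) + 6)*H = -4*((6 + 0) + 6)*H = -4*(6 + 6)*H = -48*H)
(5225 + f(-15, -143)) + 3542 = (5225 - 48*(-143)) + 3542 = (5225 + 6864) + 3542 = 12089 + 3542 = 15631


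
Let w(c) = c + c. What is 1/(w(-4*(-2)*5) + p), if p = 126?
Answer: 1/206 ≈ 0.0048544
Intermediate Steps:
w(c) = 2*c
1/(w(-4*(-2)*5) + p) = 1/(2*(-4*(-2)*5) + 126) = 1/(2*(8*5) + 126) = 1/(2*40 + 126) = 1/(80 + 126) = 1/206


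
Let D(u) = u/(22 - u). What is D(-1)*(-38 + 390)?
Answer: -352/23 ≈ -15.304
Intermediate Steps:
D(-1)*(-38 + 390) = (-1*(-1)/(-22 - 1))*(-38 + 390) = -1*(-1)/(-23)*352 = -1*(-1)*(-1/23)*352 = -1/23*352 = -352/23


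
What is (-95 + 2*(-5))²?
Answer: 11025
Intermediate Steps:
(-95 + 2*(-5))² = (-95 - 10)² = (-105)² = 11025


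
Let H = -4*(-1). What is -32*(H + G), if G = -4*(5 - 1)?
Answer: 384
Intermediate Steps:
G = -16 (G = -4*4 = -16)
H = 4
-32*(H + G) = -32*(4 - 16) = -32*(-12) = 384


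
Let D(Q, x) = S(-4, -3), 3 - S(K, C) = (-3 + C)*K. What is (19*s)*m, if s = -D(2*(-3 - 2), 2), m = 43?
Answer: 17157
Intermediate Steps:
S(K, C) = 3 - K*(-3 + C) (S(K, C) = 3 - (-3 + C)*K = 3 - K*(-3 + C))
D(Q, x) = -21 (D(Q, x) = 3 + 3*(-4) - 1*(-3)*(-4) = 3 - 12 - 12 = -21)
s = 21 (s = -1*(-21) = 21)
(19*s)*m = (19*21)*43 = 399*43 = 17157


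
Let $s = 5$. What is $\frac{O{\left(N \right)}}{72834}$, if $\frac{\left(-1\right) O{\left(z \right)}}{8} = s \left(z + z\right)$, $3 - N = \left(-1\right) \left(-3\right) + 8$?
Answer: $\frac{320}{36417} \approx 0.0087871$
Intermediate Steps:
$N = -8$ ($N = 3 - \left(\left(-1\right) \left(-3\right) + 8\right) = 3 - \left(3 + 8\right) = 3 - 11 = -8$)
$O{\left(z \right)} = - 80 z$ ($O{\left(z \right)} = - 8 \cdot 5 \left(z + z\right) = - 8 \cdot 5 \cdot 2 z = - 8 \cdot 10 z = - 80 z$)
$\frac{O{\left(N \right)}}{72834} = \frac{\left(-80\right) \left(-8\right)}{72834} = 640 \cdot \frac{1}{72834} = \frac{320}{36417}$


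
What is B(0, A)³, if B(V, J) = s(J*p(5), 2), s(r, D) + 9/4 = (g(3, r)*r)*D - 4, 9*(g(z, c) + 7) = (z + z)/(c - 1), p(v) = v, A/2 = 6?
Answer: -7927619393554875/13144256 ≈ -6.0312e+8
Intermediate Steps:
A = 12 (A = 2*6 = 12)
g(z, c) = -7 + 2*z/(9*(-1 + c)) (g(z, c) = -7 + ((z + z)/(c - 1))/9 = -7 + ((2*z)/(-1 + c))/9 = -7 + (2*z/(-1 + c))/9 = -7 + 2*z/(9*(-1 + c)))
s(r, D) = -25/4 + D*r*(69 - 63*r)/(9*(-1 + r)) (s(r, D) = -9/4 + ((((63 - 63*r + 2*3)/(9*(-1 + r)))*r)*D - 4) = -9/4 + ((((63 - 63*r + 6)/(9*(-1 + r)))*r)*D - 4) = -9/4 + ((((69 - 63*r)/(9*(-1 + r)))*r)*D - 4) = -9/4 + ((r*(69 - 63*r)/(9*(-1 + r)))*D - 4) = -9/4 + (D*r*(69 - 63*r)/(9*(-1 + r)) - 4) = -9/4 + (-4 + D*r*(69 - 63*r)/(9*(-1 + r))) = -25/4 + D*r*(69 - 63*r)/(9*(-1 + r)))
B(V, J) = (75 - 375*J - 40*J*(-23 + 105*J))/(12*(-1 + 5*J)) (B(V, J) = (75 - 75*J*5 - 4*2*J*5*(-23 + 21*(J*5)))/(12*(-1 + J*5)) = (75 - 375*J - 4*2*5*J*(-23 + 21*(5*J)))/(12*(-1 + 5*J)) = (75 - 375*J - 4*2*5*J*(-23 + 105*J))/(12*(-1 + 5*J)) = (75 - 375*J - 40*J*(-23 + 105*J))/(12*(-1 + 5*J)))
B(0, A)³ = (5*(15 - 840*12² + 109*12)/(12*(-1 + 5*12)))³ = (5*(15 - 840*144 + 1308)/(12*(-1 + 60)))³ = ((5/12)*(15 - 120960 + 1308)/59)³ = ((5/12)*(1/59)*(-119637))³ = (-199395/236)³ = -7927619393554875/13144256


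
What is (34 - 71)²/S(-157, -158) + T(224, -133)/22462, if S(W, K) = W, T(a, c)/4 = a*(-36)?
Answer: -17907335/1763267 ≈ -10.156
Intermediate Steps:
T(a, c) = -144*a (T(a, c) = 4*(a*(-36)) = 4*(-36*a) = -144*a)
(34 - 71)²/S(-157, -158) + T(224, -133)/22462 = (34 - 71)²/(-157) - 144*224/22462 = (-37)²*(-1/157) - 32256*1/22462 = 1369*(-1/157) - 16128/11231 = -1369/157 - 16128/11231 = -17907335/1763267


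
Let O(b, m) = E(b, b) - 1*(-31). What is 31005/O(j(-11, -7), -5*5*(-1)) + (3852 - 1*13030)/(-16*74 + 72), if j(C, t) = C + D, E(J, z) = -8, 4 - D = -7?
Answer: 17344327/12788 ≈ 1356.3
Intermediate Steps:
D = 11 (D = 4 - 1*(-7) = 4 + 7 = 11)
j(C, t) = 11 + C (j(C, t) = C + 11 = 11 + C)
O(b, m) = 23 (O(b, m) = -8 - 1*(-31) = -8 + 31 = 23)
31005/O(j(-11, -7), -5*5*(-1)) + (3852 - 1*13030)/(-16*74 + 72) = 31005/23 + (3852 - 1*13030)/(-16*74 + 72) = 31005*(1/23) + (3852 - 13030)/(-1184 + 72) = 31005/23 - 9178/(-1112) = 31005/23 - 9178*(-1/1112) = 31005/23 + 4589/556 = 17344327/12788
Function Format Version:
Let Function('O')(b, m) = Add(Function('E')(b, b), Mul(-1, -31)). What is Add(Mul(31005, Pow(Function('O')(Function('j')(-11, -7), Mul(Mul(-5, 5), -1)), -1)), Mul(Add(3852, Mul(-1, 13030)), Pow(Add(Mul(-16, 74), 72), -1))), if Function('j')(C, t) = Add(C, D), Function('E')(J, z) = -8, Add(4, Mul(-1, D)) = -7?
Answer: Rational(17344327, 12788) ≈ 1356.3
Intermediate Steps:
D = 11 (D = Add(4, Mul(-1, -7)) = Add(4, 7) = 11)
Function('j')(C, t) = Add(11, C) (Function('j')(C, t) = Add(C, 11) = Add(11, C))
Function('O')(b, m) = 23 (Function('O')(b, m) = Add(-8, Mul(-1, -31)) = Add(-8, 31) = 23)
Add(Mul(31005, Pow(Function('O')(Function('j')(-11, -7), Mul(Mul(-5, 5), -1)), -1)), Mul(Add(3852, Mul(-1, 13030)), Pow(Add(Mul(-16, 74), 72), -1))) = Add(Mul(31005, Pow(23, -1)), Mul(Add(3852, Mul(-1, 13030)), Pow(Add(Mul(-16, 74), 72), -1))) = Add(Mul(31005, Rational(1, 23)), Mul(Add(3852, -13030), Pow(Add(-1184, 72), -1))) = Add(Rational(31005, 23), Mul(-9178, Pow(-1112, -1))) = Add(Rational(31005, 23), Mul(-9178, Rational(-1, 1112))) = Add(Rational(31005, 23), Rational(4589, 556)) = Rational(17344327, 12788)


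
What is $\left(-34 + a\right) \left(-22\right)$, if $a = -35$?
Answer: $1518$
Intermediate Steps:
$\left(-34 + a\right) \left(-22\right) = \left(-34 - 35\right) \left(-22\right) = \left(-69\right) \left(-22\right) = 1518$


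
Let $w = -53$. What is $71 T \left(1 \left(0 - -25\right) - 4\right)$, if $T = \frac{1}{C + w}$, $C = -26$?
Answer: $- \frac{1491}{79} \approx -18.873$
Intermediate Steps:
$T = - \frac{1}{79}$ ($T = \frac{1}{-26 - 53} = \frac{1}{-79} = - \frac{1}{79} \approx -0.012658$)
$71 T \left(1 \left(0 - -25\right) - 4\right) = 71 \left(- \frac{1}{79}\right) \left(1 \left(0 - -25\right) - 4\right) = - \frac{71 \left(1 \left(0 + 25\right) - 4\right)}{79} = - \frac{71 \left(1 \cdot 25 - 4\right)}{79} = - \frac{71 \left(25 - 4\right)}{79} = \left(- \frac{71}{79}\right) 21 = - \frac{1491}{79}$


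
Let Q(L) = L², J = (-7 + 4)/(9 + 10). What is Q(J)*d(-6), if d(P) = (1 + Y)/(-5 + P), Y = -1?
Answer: 0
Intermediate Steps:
J = -3/19 ≈ -0.15789
d(P) = 0 (d(P) = (1 - 1)/(-5 + P) = 0/(-5 + P) = 0)
Q(J)*d(-6) = (-3/19)²*0 = (9/361)*0 = 0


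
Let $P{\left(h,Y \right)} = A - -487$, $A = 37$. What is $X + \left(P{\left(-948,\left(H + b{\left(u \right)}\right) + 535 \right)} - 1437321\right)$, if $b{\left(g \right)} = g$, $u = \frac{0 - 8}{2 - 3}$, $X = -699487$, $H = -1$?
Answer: $-2136284$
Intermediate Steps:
$u = 8$ ($u = - \frac{8}{-1} = \left(-8\right) \left(-1\right) = 8$)
$P{\left(h,Y \right)} = 524$ ($P{\left(h,Y \right)} = 37 - -487 = 37 + 487 = 524$)
$X + \left(P{\left(-948,\left(H + b{\left(u \right)}\right) + 535 \right)} - 1437321\right) = -699487 + \left(524 - 1437321\right) = -699487 - 1436797 = -2136284$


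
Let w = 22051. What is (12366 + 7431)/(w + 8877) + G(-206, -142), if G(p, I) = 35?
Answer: 1102277/30928 ≈ 35.640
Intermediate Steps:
(12366 + 7431)/(w + 8877) + G(-206, -142) = (12366 + 7431)/(22051 + 8877) + 35 = 19797/30928 + 35 = 1102277/30928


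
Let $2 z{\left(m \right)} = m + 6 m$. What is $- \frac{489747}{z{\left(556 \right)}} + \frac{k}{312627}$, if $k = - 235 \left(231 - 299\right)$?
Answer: $- \frac{21868148327}{86910306} \approx -251.62$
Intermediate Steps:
$z{\left(m \right)} = \frac{7 m}{2}$ ($z{\left(m \right)} = \frac{m + 6 m}{2} = \frac{7 m}{2}$)
$k = 15980$ ($k = \left(-235\right) \left(-68\right) = 15980$)
$- \frac{489747}{z{\left(556 \right)}} + \frac{k}{312627} = - \frac{489747}{\frac{7}{2} \cdot 556} + \frac{15980}{312627} = - \frac{489747}{1946} + 15980 \cdot \frac{1}{312627} = \left(-489747\right) \frac{1}{1946} + \frac{15980}{312627} = - \frac{489747}{1946} + \frac{15980}{312627} = - \frac{21868148327}{86910306}$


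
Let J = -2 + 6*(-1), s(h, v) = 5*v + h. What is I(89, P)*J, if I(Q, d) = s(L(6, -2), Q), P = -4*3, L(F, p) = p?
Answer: -3544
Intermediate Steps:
P = -12
s(h, v) = h + 5*v
I(Q, d) = -2 + 5*Q
J = -8 (J = -2 - 6 = -8)
I(89, P)*J = (-2 + 5*89)*(-8) = (-2 + 445)*(-8) = 443*(-8) = -3544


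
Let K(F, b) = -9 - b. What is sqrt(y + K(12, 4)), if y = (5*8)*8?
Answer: sqrt(307) ≈ 17.521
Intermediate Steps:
y = 320 (y = 40*8 = 320)
sqrt(y + K(12, 4)) = sqrt(320 + (-9 - 1*4)) = sqrt(320 + (-9 - 4)) = sqrt(320 - 13) = sqrt(307)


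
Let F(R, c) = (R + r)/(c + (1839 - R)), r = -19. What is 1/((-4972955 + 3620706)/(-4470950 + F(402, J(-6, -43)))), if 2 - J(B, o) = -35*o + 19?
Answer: 380031133/114941165 ≈ 3.3063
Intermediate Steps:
J(B, o) = -17 + 35*o (J(B, o) = 2 - (-35*o + 19) = 2 - (19 - 35*o) = 2 + (-19 + 35*o) = -17 + 35*o)
F(R, c) = (-19 + R)/(1839 + c - R) (F(R, c) = (R - 19)/(c + (1839 - R)) = (-19 + R)/(1839 + c - R))
1/((-4972955 + 3620706)/(-4470950 + F(402, J(-6, -43)))) = 1/((-4972955 + 3620706)/(-4470950 + (-19 + 402)/(1839 + (-17 + 35*(-43)) - 1*402))) = 1/(-1352249/(-4470950 + 383/(1839 + (-17 - 1505) - 402))) = 1/(-1352249/(-4470950 + 383/(1839 - 1522 - 402))) = 1/(-1352249/(-4470950 + 383/(-85))) = 1/(-1352249/(-4470950 - 1/85*383)) = 1/(-1352249/(-4470950 - 383/85)) = 1/(-1352249/(-380031133/85)) = 1/(-1352249*(-85/380031133)) = 1/(114941165/380031133) = 380031133/114941165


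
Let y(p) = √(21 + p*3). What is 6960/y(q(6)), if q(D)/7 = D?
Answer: 2320*√3/7 ≈ 574.05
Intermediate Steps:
q(D) = 7*D
y(p) = √(21 + 3*p)
6960/y(q(6)) = 6960/(√(21 + 3*(7*6))) = 6960/(√(21 + 3*42)) = 6960/(√(21 + 126)) = 6960/(√147) = 6960/((7*√3)) = 6960*(√3/21) = 2320*√3/7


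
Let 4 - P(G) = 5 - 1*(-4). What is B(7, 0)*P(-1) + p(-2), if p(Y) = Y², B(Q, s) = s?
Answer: 4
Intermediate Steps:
P(G) = -5 (P(G) = 4 - (5 - 1*(-4)) = 4 - (5 + 4) = 4 - 1*9 = 4 - 9 = -5)
B(7, 0)*P(-1) + p(-2) = 0*(-5) + (-2)² = 0 + 4 = 4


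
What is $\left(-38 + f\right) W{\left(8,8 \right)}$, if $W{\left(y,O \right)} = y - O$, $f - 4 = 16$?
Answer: $0$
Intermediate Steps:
$f = 20$ ($f = 4 + 16 = 20$)
$\left(-38 + f\right) W{\left(8,8 \right)} = \left(-38 + 20\right) \left(8 - 8\right) = - 18 \left(8 - 8\right) = \left(-18\right) 0 = 0$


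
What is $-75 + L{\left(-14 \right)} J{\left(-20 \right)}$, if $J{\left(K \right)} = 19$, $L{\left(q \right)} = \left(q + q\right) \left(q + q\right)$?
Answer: $14821$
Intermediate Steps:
$L{\left(q \right)} = 4 q^{2}$ ($L{\left(q \right)} = 2 q 2 q = 4 q^{2}$)
$-75 + L{\left(-14 \right)} J{\left(-20 \right)} = -75 + 4 \left(-14\right)^{2} \cdot 19 = -75 + 4 \cdot 196 \cdot 19 = -75 + 784 \cdot 19 = -75 + 14896 = 14821$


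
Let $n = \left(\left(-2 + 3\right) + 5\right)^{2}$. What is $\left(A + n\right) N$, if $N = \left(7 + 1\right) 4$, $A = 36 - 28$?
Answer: $1408$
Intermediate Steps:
$n = 36$ ($n = \left(1 + 5\right)^{2} = 6^{2} = 36$)
$A = 8$
$N = 32$ ($N = 8 \cdot 4 = 32$)
$\left(A + n\right) N = \left(8 + 36\right) 32 = 44 \cdot 32 = 1408$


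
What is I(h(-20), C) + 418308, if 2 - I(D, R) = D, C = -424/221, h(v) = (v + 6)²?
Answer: 418114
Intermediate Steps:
h(v) = (6 + v)²
C = -424/221 (C = -424*1/221 = -424/221 ≈ -1.9186)
I(D, R) = 2 - D
I(h(-20), C) + 418308 = (2 - (6 - 20)²) + 418308 = (2 - 1*(-14)²) + 418308 = (2 - 1*196) + 418308 = (2 - 196) + 418308 = -194 + 418308 = 418114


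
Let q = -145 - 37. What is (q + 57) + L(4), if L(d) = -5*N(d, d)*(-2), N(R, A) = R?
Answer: -85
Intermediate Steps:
L(d) = 10*d (L(d) = -5*d*(-2) = 10*d)
q = -182
(q + 57) + L(4) = (-182 + 57) + 10*4 = -125 + 40 = -85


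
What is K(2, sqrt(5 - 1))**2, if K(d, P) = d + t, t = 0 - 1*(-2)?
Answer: 16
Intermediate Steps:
t = 2 (t = 0 + 2 = 2)
K(d, P) = 2 + d (K(d, P) = d + 2 = 2 + d)
K(2, sqrt(5 - 1))**2 = (2 + 2)**2 = 4**2 = 16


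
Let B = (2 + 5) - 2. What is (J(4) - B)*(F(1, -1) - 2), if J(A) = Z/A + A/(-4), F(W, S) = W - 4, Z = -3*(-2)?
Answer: 45/2 ≈ 22.500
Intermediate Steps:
Z = 6
F(W, S) = -4 + W
B = 5 (B = 7 - 2 = 5)
J(A) = 6/A - A/4 (J(A) = 6/A + A/(-4) = 6/A + A*(-¼) = 6/A - A/4)
(J(4) - B)*(F(1, -1) - 2) = ((6/4 - ¼*4) - 1*5)*((-4 + 1) - 2) = ((6*(¼) - 1) - 5)*(-3 - 2) = ((3/2 - 1) - 5)*(-5) = (½ - 5)*(-5) = -9/2*(-5) = 45/2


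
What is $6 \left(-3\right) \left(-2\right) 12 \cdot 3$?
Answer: $1296$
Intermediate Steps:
$6 \left(-3\right) \left(-2\right) 12 \cdot 3 = \left(-18\right) \left(-2\right) 12 \cdot 3 = 36 \cdot 12 \cdot 3 = 432 \cdot 3 = 1296$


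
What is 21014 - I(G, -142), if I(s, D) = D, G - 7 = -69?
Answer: 21156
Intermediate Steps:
G = -62 (G = 7 - 69 = -62)
21014 - I(G, -142) = 21014 - 1*(-142) = 21014 + 142 = 21156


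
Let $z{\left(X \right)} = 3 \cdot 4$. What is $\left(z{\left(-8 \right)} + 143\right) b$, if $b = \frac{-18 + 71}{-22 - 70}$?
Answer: $- \frac{8215}{92} \approx -89.293$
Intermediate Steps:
$z{\left(X \right)} = 12$
$b = - \frac{53}{92}$ ($b = \frac{53}{-92} = 53 \left(- \frac{1}{92}\right) = - \frac{53}{92} \approx -0.57609$)
$\left(z{\left(-8 \right)} + 143\right) b = \left(12 + 143\right) \left(- \frac{53}{92}\right) = 155 \left(- \frac{53}{92}\right) = - \frac{8215}{92}$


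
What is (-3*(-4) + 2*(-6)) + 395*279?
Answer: 110205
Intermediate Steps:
(-3*(-4) + 2*(-6)) + 395*279 = (12 - 12) + 110205 = 0 + 110205 = 110205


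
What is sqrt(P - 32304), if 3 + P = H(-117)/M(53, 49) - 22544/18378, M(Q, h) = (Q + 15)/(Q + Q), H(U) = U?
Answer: I*sqrt(352378725113566)/104142 ≈ 180.25*I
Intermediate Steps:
M(Q, h) = (15 + Q)/(2*Q) (M(Q, h) = (15 + Q)/((2*Q)) = (15 + Q)*(1/(2*Q)) = (15 + Q)/(2*Q))
P = -58301515/312426 (P = -3 + (-117*106/(15 + 53) - 22544/18378) = -3 + (-117/((1/2)*(1/53)*68) - 22544*1/18378) = -3 + (-117/34/53 - 11272/9189) = -3 + (-117*53/34 - 11272/9189) = -3 + (-6201/34 - 11272/9189) = -3 - 57364237/312426 = -58301515/312426 ≈ -186.61)
sqrt(P - 32304) = sqrt(-58301515/312426 - 32304) = sqrt(-10150911019/312426) = I*sqrt(352378725113566)/104142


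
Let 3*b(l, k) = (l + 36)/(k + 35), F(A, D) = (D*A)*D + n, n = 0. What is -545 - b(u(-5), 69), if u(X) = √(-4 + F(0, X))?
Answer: -14173/26 - I/156 ≈ -545.12 - 0.0064103*I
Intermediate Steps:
F(A, D) = A*D² (F(A, D) = (D*A)*D + 0 = (A*D)*D + 0 = A*D² + 0 = A*D²)
u(X) = 2*I (u(X) = √(-4 + 0*X²) = √(-4 + 0) = √(-4) = 2*I)
b(l, k) = (36 + l)/(3*(35 + k)) (b(l, k) = ((l + 36)/(k + 35))/3 = ((36 + l)/(35 + k))/3 = (36 + l)/(3*(35 + k)))
-545 - b(u(-5), 69) = -545 - (36 + 2*I)/(3*(35 + 69)) = -545 - (36 + 2*I)/(3*104) = -545 - (3/26 + I/156) = -545 + (-3/26 - I/156) = -14173/26 - I/156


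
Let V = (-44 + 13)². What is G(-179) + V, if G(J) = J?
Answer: 782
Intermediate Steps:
V = 961 (V = (-31)² = 961)
G(-179) + V = -179 + 961 = 782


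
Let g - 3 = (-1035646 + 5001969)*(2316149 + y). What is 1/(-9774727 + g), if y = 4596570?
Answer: 1/27418066587513 ≈ 3.6472e-14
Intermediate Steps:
g = 27418076362240 (g = 3 + (-1035646 + 5001969)*(2316149 + 4596570) = 3 + 3966323*6912719 = 3 + 27418076362237 = 27418076362240)
1/(-9774727 + g) = 1/(-9774727 + 27418076362240) = 1/27418066587513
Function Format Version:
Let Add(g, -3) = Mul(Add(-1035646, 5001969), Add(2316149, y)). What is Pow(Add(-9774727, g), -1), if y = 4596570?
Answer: Rational(1, 27418066587513) ≈ 3.6472e-14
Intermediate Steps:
g = 27418076362240 (g = Add(3, Mul(Add(-1035646, 5001969), Add(2316149, 4596570))) = Add(3, Mul(3966323, 6912719)) = Add(3, 27418076362237) = 27418076362240)
Pow(Add(-9774727, g), -1) = Pow(Add(-9774727, 27418076362240), -1) = Pow(27418066587513, -1) = Rational(1, 27418066587513)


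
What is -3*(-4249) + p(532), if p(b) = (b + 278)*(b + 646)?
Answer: 966927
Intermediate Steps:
p(b) = (278 + b)*(646 + b)
-3*(-4249) + p(532) = -3*(-4249) + (179588 + 532² + 924*532) = 12747 + (179588 + 283024 + 491568) = 12747 + 954180 = 966927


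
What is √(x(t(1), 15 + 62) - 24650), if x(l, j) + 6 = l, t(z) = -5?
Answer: I*√24661 ≈ 157.04*I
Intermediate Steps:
x(l, j) = -6 + l
√(x(t(1), 15 + 62) - 24650) = √((-6 - 5) - 24650) = √(-11 - 24650) = √(-24661) = I*√24661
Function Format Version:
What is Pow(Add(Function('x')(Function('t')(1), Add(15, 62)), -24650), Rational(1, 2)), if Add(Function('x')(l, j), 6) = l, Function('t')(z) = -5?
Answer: Mul(I, Pow(24661, Rational(1, 2))) ≈ Mul(157.04, I)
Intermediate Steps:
Function('x')(l, j) = Add(-6, l)
Pow(Add(Function('x')(Function('t')(1), Add(15, 62)), -24650), Rational(1, 2)) = Pow(Add(Add(-6, -5), -24650), Rational(1, 2)) = Pow(Add(-11, -24650), Rational(1, 2)) = Pow(-24661, Rational(1, 2)) = Mul(I, Pow(24661, Rational(1, 2)))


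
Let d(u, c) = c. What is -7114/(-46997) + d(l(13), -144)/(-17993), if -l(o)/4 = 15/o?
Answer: 134769770/845617021 ≈ 0.15937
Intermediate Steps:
l(o) = -60/o
-7114/(-46997) + d(l(13), -144)/(-17993) = -7114/(-46997) - 144/(-17993) = -7114*(-1/46997) - 144*(-1/17993) = 7114/46997 + 144/17993 = 134769770/845617021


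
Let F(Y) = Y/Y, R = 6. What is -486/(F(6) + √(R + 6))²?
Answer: -6318/121 + 1944*√3/121 ≈ -24.388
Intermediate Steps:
F(Y) = 1
-486/(F(6) + √(R + 6))² = -486/(1 + √(6 + 6))² = -486/(1 + √12)² = -486/(1 + 2*√3)²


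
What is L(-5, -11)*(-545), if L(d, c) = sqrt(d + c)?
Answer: -2180*I ≈ -2180.0*I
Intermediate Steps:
L(d, c) = sqrt(c + d)
L(-5, -11)*(-545) = sqrt(-11 - 5)*(-545) = sqrt(-16)*(-545) = (4*I)*(-545) = -2180*I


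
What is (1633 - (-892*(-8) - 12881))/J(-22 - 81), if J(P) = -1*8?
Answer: -3689/4 ≈ -922.25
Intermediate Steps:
J(P) = -8
(1633 - (-892*(-8) - 12881))/J(-22 - 81) = (1633 - (-892*(-8) - 12881))/(-8) = (1633 - (7136 - 12881))*(-⅛) = (1633 - 1*(-5745))*(-⅛) = (1633 + 5745)*(-⅛) = 7378*(-⅛) = -3689/4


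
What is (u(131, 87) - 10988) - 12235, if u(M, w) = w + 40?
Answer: -23096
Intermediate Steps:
u(M, w) = 40 + w
(u(131, 87) - 10988) - 12235 = ((40 + 87) - 10988) - 12235 = (127 - 10988) - 12235 = -10861 - 12235 = -23096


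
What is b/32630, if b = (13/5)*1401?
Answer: 1401/12550 ≈ 0.11163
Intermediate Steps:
b = 18213/5 (b = (13*(⅕))*1401 = (13/5)*1401 = 18213/5 ≈ 3642.6)
b/32630 = (18213/5)/32630 = (18213/5)*(1/32630) = 1401/12550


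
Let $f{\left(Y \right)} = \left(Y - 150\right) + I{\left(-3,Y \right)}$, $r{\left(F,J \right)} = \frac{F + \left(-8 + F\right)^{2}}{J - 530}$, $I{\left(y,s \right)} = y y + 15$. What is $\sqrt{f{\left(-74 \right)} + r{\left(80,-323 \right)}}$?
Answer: $\frac{2 i \sqrt{37502998}}{853} \approx 14.359 i$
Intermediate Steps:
$I{\left(y,s \right)} = 15 + y^{2}$ ($I{\left(y,s \right)} = y^{2} + 15 = 15 + y^{2}$)
$r{\left(F,J \right)} = \frac{F + \left(-8 + F\right)^{2}}{-530 + J}$
$f{\left(Y \right)} = -126 + Y$ ($f{\left(Y \right)} = \left(Y - 150\right) + \left(15 + \left(-3\right)^{2}\right) = \left(-150 + Y\right) + \left(15 + 9\right) = \left(-150 + Y\right) + 24 = -126 + Y$)
$\sqrt{f{\left(-74 \right)} + r{\left(80,-323 \right)}} = \sqrt{\left(-126 - 74\right) + \frac{80 + \left(-8 + 80\right)^{2}}{-530 - 323}} = \sqrt{-200 + \frac{80 + 72^{2}}{-853}} = \sqrt{-200 - \frac{80 + 5184}{853}} = \sqrt{-200 - \frac{5264}{853}} = \sqrt{- \frac{175864}{853}} = \frac{2 i \sqrt{37502998}}{853}$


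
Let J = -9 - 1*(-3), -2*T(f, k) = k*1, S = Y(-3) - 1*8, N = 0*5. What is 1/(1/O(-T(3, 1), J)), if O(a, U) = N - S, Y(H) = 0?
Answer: 8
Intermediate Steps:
N = 0
S = -8 (S = 0 - 1*8 = 0 - 8 = -8)
T(f, k) = -k/2
J = -6 (J = -9 + 3 = -6)
O(a, U) = 8 (O(a, U) = 0 - 1*(-8) = 0 + 8 = 8)
1/(1/O(-T(3, 1), J)) = 1/(1/8) = 8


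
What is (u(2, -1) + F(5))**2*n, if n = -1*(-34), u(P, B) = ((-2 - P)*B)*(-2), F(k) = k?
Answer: 306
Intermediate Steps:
u(P, B) = -2*B*(-2 - P) (u(P, B) = (B*(-2 - P))*(-2) = -2*B*(-2 - P))
n = 34
(u(2, -1) + F(5))**2*n = (2*(-1)*(2 + 2) + 5)**2*34 = (2*(-1)*4 + 5)**2*34 = (-8 + 5)**2*34 = (-3)**2*34 = 9*34 = 306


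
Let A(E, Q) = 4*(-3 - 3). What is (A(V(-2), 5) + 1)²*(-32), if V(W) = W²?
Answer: -16928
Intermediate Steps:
A(E, Q) = -24 (A(E, Q) = 4*(-6) = -24)
(A(V(-2), 5) + 1)²*(-32) = (-24 + 1)²*(-32) = (-23)²*(-32) = 529*(-32) = -16928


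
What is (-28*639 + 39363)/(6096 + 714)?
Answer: 7157/2270 ≈ 3.1529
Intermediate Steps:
(-28*639 + 39363)/(6096 + 714) = (-17892 + 39363)/6810 = 21471*(1/6810) = 7157/2270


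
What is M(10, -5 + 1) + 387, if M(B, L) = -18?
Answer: 369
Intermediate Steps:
M(10, -5 + 1) + 387 = -18 + 387 = 369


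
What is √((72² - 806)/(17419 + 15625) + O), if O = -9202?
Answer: I*√20759449910/1502 ≈ 95.926*I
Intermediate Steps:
√((72² - 806)/(17419 + 15625) + O) = √((72² - 806)/(17419 + 15625) - 9202) = √((5184 - 806)/33044 - 9202) = √(4378*(1/33044) - 9202) = √(199/1502 - 9202) = √(-13821205/1502) = I*√20759449910/1502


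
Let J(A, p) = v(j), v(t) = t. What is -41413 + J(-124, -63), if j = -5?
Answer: -41418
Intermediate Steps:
J(A, p) = -5
-41413 + J(-124, -63) = -41413 - 5 = -41418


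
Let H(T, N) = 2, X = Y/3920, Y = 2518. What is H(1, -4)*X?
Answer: 1259/980 ≈ 1.2847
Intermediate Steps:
X = 1259/1960 (X = 2518/3920 = 2518*(1/3920) = 1259/1960 ≈ 0.64235)
H(1, -4)*X = 2*(1259/1960) = 1259/980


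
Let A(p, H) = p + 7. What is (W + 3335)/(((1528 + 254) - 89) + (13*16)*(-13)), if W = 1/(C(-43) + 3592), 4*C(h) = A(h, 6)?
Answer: -3983102/1207471 ≈ -3.2987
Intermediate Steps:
A(p, H) = 7 + p
C(h) = 7/4 + h/4 (C(h) = (7 + h)/4 = 7/4 + h/4)
W = 1/3583 (W = 1/((7/4 + (¼)*(-43)) + 3592) = 1/((7/4 - 43/4) + 3592) = 1/(-9 + 3592) = 1/3583 ≈ 0.00027910)
(W + 3335)/(((1528 + 254) - 89) + (13*16)*(-13)) = (1/3583 + 3335)/(((1528 + 254) - 89) + (13*16)*(-13)) = 11949306/(3583*((1782 - 89) + 208*(-13))) = 11949306/(3583*(1693 - 2704)) = (11949306/3583)/(-1011) = (11949306/3583)*(-1/1011) = -3983102/1207471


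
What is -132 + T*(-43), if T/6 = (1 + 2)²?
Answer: -2454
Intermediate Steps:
T = 54 (T = 6*(1 + 2)² = 6*3² = 6*9 = 54)
-132 + T*(-43) = -132 + 54*(-43) = -132 - 2322 = -2454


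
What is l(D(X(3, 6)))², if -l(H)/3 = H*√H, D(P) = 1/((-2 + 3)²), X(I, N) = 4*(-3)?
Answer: 9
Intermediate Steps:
X(I, N) = -12
D(P) = 1 (D(P) = 1/(1²) = 1/1 = 1)
l(H) = -3*H^(3/2) (l(H) = -3*H*√H = -3*H^(3/2))
l(D(X(3, 6)))² = (-3*1^(3/2))² = (-3*1)² = (-3)² = 9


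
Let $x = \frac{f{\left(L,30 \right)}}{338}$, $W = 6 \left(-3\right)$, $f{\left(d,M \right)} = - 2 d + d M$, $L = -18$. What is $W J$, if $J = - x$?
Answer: $- \frac{4536}{169} \approx -26.84$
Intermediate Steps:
$f{\left(d,M \right)} = - 2 d + M d$
$W = -18$
$x = - \frac{252}{169}$ ($x = \frac{\left(-18\right) \left(-2 + 30\right)}{338} = \left(-18\right) 28 \cdot \frac{1}{338} = \left(-504\right) \frac{1}{338} = - \frac{252}{169} \approx -1.4911$)
$J = \frac{252}{169}$ ($J = \left(-1\right) \left(- \frac{252}{169}\right) = \frac{252}{169} \approx 1.4911$)
$W J = \left(-18\right) \frac{252}{169} = - \frac{4536}{169}$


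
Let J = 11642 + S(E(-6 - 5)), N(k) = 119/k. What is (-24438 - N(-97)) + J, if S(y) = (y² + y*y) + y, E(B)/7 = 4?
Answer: -1086281/97 ≈ -11199.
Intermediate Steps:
E(B) = 28 (E(B) = 7*4 = 28)
S(y) = y + 2*y² (S(y) = (y² + y²) + y = 2*y² + y = y + 2*y²)
J = 13238 (J = 11642 + 28*(1 + 2*28) = 11642 + 28*(1 + 56) = 11642 + 28*57 = 11642 + 1596 = 13238)
(-24438 - N(-97)) + J = (-24438 - 119/(-97)) + 13238 = (-24438 - 119*(-1)/97) + 13238 = (-24438 - 1*(-119/97)) + 13238 = (-24438 + 119/97) + 13238 = -2370367/97 + 13238 = -1086281/97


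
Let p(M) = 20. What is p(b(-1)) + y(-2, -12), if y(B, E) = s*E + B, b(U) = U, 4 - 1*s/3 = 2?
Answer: -54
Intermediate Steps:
s = 6 (s = 12 - 3*2 = 12 - 6 = 6)
y(B, E) = B + 6*E (y(B, E) = 6*E + B = B + 6*E)
p(b(-1)) + y(-2, -12) = 20 + (-2 + 6*(-12)) = 20 + (-2 - 72) = 20 - 74 = -54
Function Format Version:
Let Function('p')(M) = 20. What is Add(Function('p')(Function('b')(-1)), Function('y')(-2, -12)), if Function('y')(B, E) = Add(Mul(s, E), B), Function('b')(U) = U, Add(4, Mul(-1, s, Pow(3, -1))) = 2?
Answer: -54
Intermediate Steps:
s = 6 (s = Add(12, Mul(-3, 2)) = Add(12, -6) = 6)
Function('y')(B, E) = Add(B, Mul(6, E)) (Function('y')(B, E) = Add(Mul(6, E), B) = Add(B, Mul(6, E)))
Add(Function('p')(Function('b')(-1)), Function('y')(-2, -12)) = Add(20, Add(-2, Mul(6, -12))) = Add(20, Add(-2, -72)) = Add(20, -74) = -54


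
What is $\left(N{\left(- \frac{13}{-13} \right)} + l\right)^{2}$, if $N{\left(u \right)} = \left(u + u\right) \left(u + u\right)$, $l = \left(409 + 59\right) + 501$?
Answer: $946729$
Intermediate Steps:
$l = 969$ ($l = 468 + 501 = 969$)
$N{\left(u \right)} = 4 u^{2}$ ($N{\left(u \right)} = 2 u 2 u = 4 u^{2}$)
$\left(N{\left(- \frac{13}{-13} \right)} + l\right)^{2} = \left(4 \left(- \frac{13}{-13}\right)^{2} + 969\right)^{2} = \left(4 \left(\left(-13\right) \left(- \frac{1}{13}\right)\right)^{2} + 969\right)^{2} = \left(4 \cdot 1^{2} + 969\right)^{2} = \left(4 \cdot 1 + 969\right)^{2} = \left(4 + 969\right)^{2} = 973^{2} = 946729$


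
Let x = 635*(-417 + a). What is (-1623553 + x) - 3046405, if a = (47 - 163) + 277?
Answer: -4832518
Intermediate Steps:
a = 161 (a = -116 + 277 = 161)
x = -162560 (x = 635*(-417 + 161) = 635*(-256) = -162560)
(-1623553 + x) - 3046405 = (-1623553 - 162560) - 3046405 = -1786113 - 3046405 = -4832518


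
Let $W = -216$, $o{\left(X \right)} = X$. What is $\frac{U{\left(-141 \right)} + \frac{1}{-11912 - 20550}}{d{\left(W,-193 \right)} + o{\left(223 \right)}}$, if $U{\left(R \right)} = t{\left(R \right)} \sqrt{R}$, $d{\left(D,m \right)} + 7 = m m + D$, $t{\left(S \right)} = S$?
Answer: $- \frac{1}{1209177038} - \frac{141 i \sqrt{141}}{37249} \approx -8.2701 \cdot 10^{-10} - 0.044948 i$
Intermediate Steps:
$d{\left(D,m \right)} = -7 + D + m^{2}$ ($d{\left(D,m \right)} = -7 + \left(m m + D\right) = -7 + \left(m^{2} + D\right) = -7 + \left(D + m^{2}\right) = -7 + D + m^{2}$)
$U{\left(R \right)} = R^{\frac{3}{2}}$ ($U{\left(R \right)} = R \sqrt{R} = R^{\frac{3}{2}}$)
$\frac{U{\left(-141 \right)} + \frac{1}{-11912 - 20550}}{d{\left(W,-193 \right)} + o{\left(223 \right)}} = \frac{\left(-141\right)^{\frac{3}{2}} + \frac{1}{-11912 - 20550}}{\left(-7 - 216 + \left(-193\right)^{2}\right) + 223} = \frac{- 141 i \sqrt{141} + \frac{1}{-32462}}{\left(-7 - 216 + 37249\right) + 223} = \frac{- 141 i \sqrt{141} - \frac{1}{32462}}{37026 + 223} = \frac{- \frac{1}{32462} - 141 i \sqrt{141}}{37249} = \left(- \frac{1}{32462} - 141 i \sqrt{141}\right) \frac{1}{37249} = - \frac{1}{1209177038} - \frac{141 i \sqrt{141}}{37249}$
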